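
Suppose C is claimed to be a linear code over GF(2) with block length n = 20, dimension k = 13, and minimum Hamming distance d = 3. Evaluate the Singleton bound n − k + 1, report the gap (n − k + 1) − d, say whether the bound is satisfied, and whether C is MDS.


Singleton RHS = n − k + 1 = 8, slack = 5, bound satisfied, not MDS.

Singleton bound: d ≤ n − k + 1.
Here n = 20, k = 13, so n − k + 1 = 8.
Given d = 3, check d ≤ 8: YES.
Slack = (n − k + 1) − d = 5.
The code is NOT MDS (slack = 5 > 0).
Description: the claimed parameters are [20, 13, 3]_2; such a code would be non-MDS.


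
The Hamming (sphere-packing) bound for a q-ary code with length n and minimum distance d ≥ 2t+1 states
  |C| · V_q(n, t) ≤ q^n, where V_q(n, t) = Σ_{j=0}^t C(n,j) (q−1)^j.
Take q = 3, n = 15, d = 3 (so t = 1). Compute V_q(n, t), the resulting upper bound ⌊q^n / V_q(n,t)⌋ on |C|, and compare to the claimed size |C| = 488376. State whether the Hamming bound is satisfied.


V_q(n, t) = 31, q^n = 14348907, Hamming bound = 462867, |C| = 488376 > bound (violated).

Step 1: Compute V_q(n, t) = Σ_{j=0}^1 C(n, j) (q−1)^j.
  j = 0: C(15,0)·(2)^0 = 1·1 = 1.
  j = 1: C(15,1)·(2)^1 = 15·2 = 30.
  V_q(n, t) = 1 + 30 = 31.
Step 2: q^n = 3^15 = 14348907.
Step 3: Hamming bound ⌊q^n / V_q(n,t)⌋ = ⌊14348907/31⌋ = 462867.
Step 4: Compare |C| = 488376 to 462867: violated.
The claimed |C| lies above the Hamming bound, so no 3-ary code of length 15 with d ≥ 3 can have 488376 codewords.


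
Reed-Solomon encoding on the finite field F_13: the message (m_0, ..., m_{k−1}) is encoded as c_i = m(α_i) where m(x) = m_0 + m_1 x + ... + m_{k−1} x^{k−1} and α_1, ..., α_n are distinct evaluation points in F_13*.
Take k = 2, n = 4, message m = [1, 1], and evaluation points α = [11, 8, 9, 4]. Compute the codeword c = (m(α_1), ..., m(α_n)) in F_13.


c = [12, 9, 10, 5]

Message polynomial: m(x) = 1 + 1·x (mod 13).
For each evaluation point α_i, compute m(α_i) mod 13:
  α_1 = 11: Horner steps 1 → 12, so m(11) = 12.
  α_2 = 8: Horner steps 1 → 9, so m(8) = 9.
  α_3 = 9: Horner steps 1 → 10, so m(9) = 10.
  α_4 = 4: Horner steps 1 → 5, so m(4) = 5.
Codeword c = [12, 9, 10, 5] ∈ F_13^4.


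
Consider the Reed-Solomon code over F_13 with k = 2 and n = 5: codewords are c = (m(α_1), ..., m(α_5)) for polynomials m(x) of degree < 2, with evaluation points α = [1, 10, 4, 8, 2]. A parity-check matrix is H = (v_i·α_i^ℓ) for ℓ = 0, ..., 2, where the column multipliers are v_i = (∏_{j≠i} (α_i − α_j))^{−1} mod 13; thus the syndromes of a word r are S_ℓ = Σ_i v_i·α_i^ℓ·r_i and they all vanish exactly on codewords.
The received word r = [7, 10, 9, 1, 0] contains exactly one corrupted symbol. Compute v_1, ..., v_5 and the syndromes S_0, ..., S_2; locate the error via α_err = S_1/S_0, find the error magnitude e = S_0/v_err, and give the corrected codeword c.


S = (10, 10, 10), error at position 1, error magnitude e = 5, c = [2, 10, 9, 1, 0].

Step 1: column multipliers v_i = (∏_{j≠i}(α_i − α_j))^{−1} mod 13.
  i = 1 (α = 1): (1−10)(1−4)(1−8)(1−2) = (−9)·(−3)·(−7)·(−1) = 189 ≡ 7, so v_1 = 7^{−1} = 2 (mod 13).
  i = 2 (α = 10): (10−1)(10−4)(10−8)(10−2) = 9·6·2·8 = 864 ≡ 6, so v_2 = 6^{−1} = 11 (mod 13).
  i = 3 (α = 4): (4−1)(4−10)(4−8)(4−2) = 3·(−6)·(−4)·2 = 144 ≡ 1, so v_3 = 1^{−1} = 1 (mod 13).
  i = 4 (α = 8): (8−1)(8−10)(8−4)(8−2) = 7·(−2)·4·6 = −336 ≡ 2, so v_4 = 2^{−1} = 7 (mod 13).
  i = 5 (α = 2): (2−1)(2−10)(2−4)(2−8) = 1·(−8)·(−2)·(−6) = −96 ≡ 8, so v_5 = 8^{−1} = 5 (mod 13).
  v = [2, 11, 1, 7, 5].
Step 2: syndromes of r = [7, 10, 9, 1, 0] (all sums mod 13).
  S_0 = Σ v_i r_i = 2·7 + 11·10 + 1·9 + 7·1 + 5·0 = 140 ≡ 10.
  S_1 = Σ v_i α_i r_i = 2·1·7 + 11·10·10 + 1·4·9 + 7·8·1 + 5·2·0 = 1206 ≡ 10.
  α_i^2 mod 13 = [1, 9, 3, 12, 4].
  S_2 = Σ v_i α_i^2 r_i = 2·1·7 + 11·9·10 + 1·3·9 + 7·12·1 + 5·4·0 = 1115 ≡ 10.
  S = (10, 10, 10) ≠ 0, so r is not a codeword (an error is present).
Step 3: locate the error. For a single error e at position i, S_ℓ = v_i·e·α_i^ℓ, so α_err = S_1/S_0.
  S_0^{−1} = 10^{−1} = 4 (mod 13), so α_err = 10·4 = 40 ≡ 1 = α_1. Error position i = 1.
  Consistency check: S_2/S_1 = 10·4 = 40 ≡ 1 = α_err ✓ (single-error assumption holds).
Step 4: error magnitude e = S_0/v_1 = S_0·∏_{j≠1}(α_1 − α_j) = 10·7 = 70 ≡ 5 (mod 13).
Step 5: correct position 1: c_1 = r_1 − e = 7 − 5 ≡ 2 (mod 13). Hence c = [2, 10, 9, 1, 0].
  Check: interpolating c through the α_i gives m(x) = 4 + 11·x (degree < 2) with m(α_i) = c_i for every i, so c is indeed a codeword.


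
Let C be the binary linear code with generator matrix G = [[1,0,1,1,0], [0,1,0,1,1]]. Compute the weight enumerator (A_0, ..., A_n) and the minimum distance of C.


Weight distribution: A_0 = 1, A_3 = 2, A_4 = 1. Minimum distance d = 3.

Enumerate all 2^2 = 4 messages m ∈ F_2^2.
For each, compute codeword c = mG in F_2^5, then tally its weight.
  m = 00 → c = 00000, weight = 0.
  m = 10 → c = 10110, weight = 3.
  m = 01 → c = 01011, weight = 3.
  m = 11 → c = 11101, weight = 4.
Tally weights:
  weight 0: 1 codewords.
  weight 3: 2 codewords.
  weight 4: 1 codewords.
Minimum distance d = smallest w > 0 with A_w > 0 = 3.
Sanity: Σ A_w = 4 = 2^2 = 4 ✓.


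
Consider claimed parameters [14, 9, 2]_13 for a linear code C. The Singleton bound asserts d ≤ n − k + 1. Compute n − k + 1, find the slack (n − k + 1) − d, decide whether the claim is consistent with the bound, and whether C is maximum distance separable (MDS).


Singleton RHS = n − k + 1 = 6, slack = 4, bound satisfied, not MDS.

Singleton bound: d ≤ n − k + 1.
Here n = 14, k = 9, so n − k + 1 = 6.
Given d = 2, check d ≤ 6: YES.
Slack = (n − k + 1) − d = 4.
The code is NOT MDS (slack = 4 > 0).
Description: the claimed parameters are [14, 9, 2]_13; such a code would be non-MDS.


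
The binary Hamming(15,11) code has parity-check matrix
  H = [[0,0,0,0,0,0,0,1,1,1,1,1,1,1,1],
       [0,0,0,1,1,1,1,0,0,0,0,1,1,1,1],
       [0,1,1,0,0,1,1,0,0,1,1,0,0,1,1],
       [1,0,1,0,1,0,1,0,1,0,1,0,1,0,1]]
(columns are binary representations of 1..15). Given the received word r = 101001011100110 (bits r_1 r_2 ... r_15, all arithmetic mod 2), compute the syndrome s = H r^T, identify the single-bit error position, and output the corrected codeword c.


s = (1, 1, 0, 0)^T, error position = 12, corrected codeword c = 101001011101110

Compute s = H r^T mod 2 one row at a time:
  s_1 = 1 + 1 + 1 + 0 + 0 + 1 + 1 + 0 = 5 ≡ 1 (mod 2).
  s_2 = 0 + 0 + 1 + 0 + 0 + 1 + 1 + 0 = 3 ≡ 1 (mod 2).
  s_3 = 0 + 1 + 1 + 0 + 1 + 0 + 1 + 0 = 4 ≡ 0 (mod 2).
  s_4 = 1 + 1 + 0 + 0 + 1 + 0 + 1 + 0 = 4 ≡ 0 (mod 2).
s = (1, 1, 0, 0)^T — this equals column 12 of H (binary 1100), so error is at position 12.
Correct: flip bit 12 of r = 101001011100110 to get c = 101001011101110.


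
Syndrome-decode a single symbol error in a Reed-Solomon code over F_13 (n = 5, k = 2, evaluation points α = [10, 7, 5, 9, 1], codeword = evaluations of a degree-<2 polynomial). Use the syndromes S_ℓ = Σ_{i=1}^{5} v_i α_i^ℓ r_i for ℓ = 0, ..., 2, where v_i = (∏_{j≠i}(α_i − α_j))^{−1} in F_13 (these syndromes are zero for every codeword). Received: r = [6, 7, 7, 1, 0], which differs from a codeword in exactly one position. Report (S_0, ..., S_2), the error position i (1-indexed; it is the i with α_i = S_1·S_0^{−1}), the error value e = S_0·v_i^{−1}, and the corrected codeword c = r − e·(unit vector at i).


S = (6, 3, 8), error at position 2, error magnitude e = 3, c = [6, 4, 7, 1, 0].

Step 1: column multipliers v_i = (∏_{j≠i}(α_i − α_j))^{−1} mod 13.
  i = 1 (α = 10): (10−7)(10−5)(10−9)(10−1) = 3·5·1·9 = 135 ≡ 5, so v_1 = 5^{−1} = 8 (mod 13).
  i = 2 (α = 7): (7−10)(7−5)(7−9)(7−1) = (−3)·2·(−2)·6 = 72 ≡ 7, so v_2 = 7^{−1} = 2 (mod 13).
  i = 3 (α = 5): (5−10)(5−7)(5−9)(5−1) = (−5)·(−2)·(−4)·4 = −160 ≡ 9, so v_3 = 9^{−1} = 3 (mod 13).
  i = 4 (α = 9): (9−10)(9−7)(9−5)(9−1) = (−1)·2·4·8 = −64 ≡ 1, so v_4 = 1^{−1} = 1 (mod 13).
  i = 5 (α = 1): (1−10)(1−7)(1−5)(1−9) = (−9)·(−6)·(−4)·(−8) = 1728 ≡ 12, so v_5 = 12^{−1} = 12 (mod 13).
  v = [8, 2, 3, 1, 12].
Step 2: syndromes of r = [6, 7, 7, 1, 0] (all sums mod 13).
  S_0 = Σ v_i r_i = 8·6 + 2·7 + 3·7 + 1·1 + 12·0 = 84 ≡ 6.
  S_1 = Σ v_i α_i r_i = 8·10·6 + 2·7·7 + 3·5·7 + 1·9·1 + 12·1·0 = 692 ≡ 3.
  α_i^2 mod 13 = [9, 10, 12, 3, 1].
  S_2 = Σ v_i α_i^2 r_i = 8·9·6 + 2·10·7 + 3·12·7 + 1·3·1 + 12·1·0 = 827 ≡ 8.
  S = (6, 3, 8) ≠ 0, so r is not a codeword (an error is present).
Step 3: locate the error. For a single error e at position i, S_ℓ = v_i·e·α_i^ℓ, so α_err = S_1/S_0.
  S_0^{−1} = 6^{−1} = 11 (mod 13), so α_err = 3·11 = 33 ≡ 7 = α_2. Error position i = 2.
  Consistency check: S_2/S_1 = 8·9 = 72 ≡ 7 = α_err ✓ (single-error assumption holds).
Step 4: error magnitude e = S_0/v_2 = S_0·∏_{j≠2}(α_2 − α_j) = 6·7 = 42 ≡ 3 (mod 13).
Step 5: correct position 2: c_2 = r_2 − e = 7 − 3 ≡ 4 (mod 13). Hence c = [6, 4, 7, 1, 0].
  Check: interpolating c through the α_i gives m(x) = 8 + 5·x (degree < 2) with m(α_i) = c_i for every i, so c is indeed a codeword.


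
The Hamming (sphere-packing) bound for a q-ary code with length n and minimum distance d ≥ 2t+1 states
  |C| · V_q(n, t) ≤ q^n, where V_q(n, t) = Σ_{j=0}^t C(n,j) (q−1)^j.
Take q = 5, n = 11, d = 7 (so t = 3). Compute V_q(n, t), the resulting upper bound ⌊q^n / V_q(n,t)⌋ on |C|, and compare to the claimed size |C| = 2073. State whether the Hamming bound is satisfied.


V_q(n, t) = 11485, q^n = 48828125, Hamming bound = 4251, |C| = 2073 ≤ bound (satisfied).

Step 1: Compute V_q(n, t) = Σ_{j=0}^3 C(n, j) (q−1)^j.
  j = 0: C(11,0)·(4)^0 = 1·1 = 1.
  j = 1: C(11,1)·(4)^1 = 11·4 = 44.
  j = 2: C(11,2)·(4)^2 = 55·16 = 880.
  j = 3: C(11,3)·(4)^3 = 165·64 = 10560.
  V_q(n, t) = 1 + 44 + 880 + 10560 = 11485.
Step 2: q^n = 5^11 = 48828125.
Step 3: Hamming bound ⌊q^n / V_q(n,t)⌋ = ⌊48828125/11485⌋ = 4251.
Step 4: Compare |C| = 2073 to 4251: satisfied.
The claimed |C| lies below the Hamming bound.


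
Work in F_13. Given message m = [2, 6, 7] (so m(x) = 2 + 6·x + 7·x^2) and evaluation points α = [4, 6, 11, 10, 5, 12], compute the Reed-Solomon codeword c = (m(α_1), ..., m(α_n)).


c = [8, 4, 5, 8, 12, 3]

Message polynomial: m(x) = 2 + 6·x + 7·x^2 (mod 13).
For each evaluation point α_i, compute m(α_i) mod 13:
  α_1 = 4: Horner steps 7 → 8 → 8, so m(4) = 8.
  α_2 = 6: Horner steps 7 → 9 → 4, so m(6) = 4.
  α_3 = 11: Horner steps 7 → 5 → 5, so m(11) = 5.
  α_4 = 10: Horner steps 7 → 11 → 8, so m(10) = 8.
  α_5 = 5: Horner steps 7 → 2 → 12, so m(5) = 12.
  α_6 = 12: Horner steps 7 → 12 → 3, so m(12) = 3.
Codeword c = [8, 4, 5, 8, 12, 3] ∈ F_13^6.


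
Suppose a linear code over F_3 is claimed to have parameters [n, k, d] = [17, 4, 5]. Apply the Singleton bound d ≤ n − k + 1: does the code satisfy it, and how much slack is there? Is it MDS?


Singleton RHS = n − k + 1 = 14, slack = 9, bound satisfied, not MDS.

Singleton bound: d ≤ n − k + 1.
Here n = 17, k = 4, so n − k + 1 = 14.
Given d = 5, check d ≤ 14: YES.
Slack = (n − k + 1) − d = 9.
The code is NOT MDS (slack = 9 > 0).
Description: the claimed parameters are [17, 4, 5]_3; such a code would be non-MDS.


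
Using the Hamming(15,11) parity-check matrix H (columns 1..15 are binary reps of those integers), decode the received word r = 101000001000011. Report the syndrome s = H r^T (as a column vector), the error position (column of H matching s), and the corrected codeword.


s = (1, 0, 1, 0)^T, error position = 10, corrected codeword c = 101000001100011

Compute s = H r^T mod 2 one row at a time:
  s_1 = 0 + 1 + 0 + 0 + 0 + 0 + 1 + 1 = 3 ≡ 1 (mod 2).
  s_2 = 0 + 0 + 0 + 0 + 0 + 0 + 1 + 1 = 2 ≡ 0 (mod 2).
  s_3 = 0 + 1 + 0 + 0 + 0 + 0 + 1 + 1 = 3 ≡ 1 (mod 2).
  s_4 = 1 + 1 + 0 + 0 + 1 + 0 + 0 + 1 = 4 ≡ 0 (mod 2).
s = (1, 0, 1, 0)^T — this equals column 10 of H (binary 1010), so error is at position 10.
Correct: flip bit 10 of r = 101000001000011 to get c = 101000001100011.


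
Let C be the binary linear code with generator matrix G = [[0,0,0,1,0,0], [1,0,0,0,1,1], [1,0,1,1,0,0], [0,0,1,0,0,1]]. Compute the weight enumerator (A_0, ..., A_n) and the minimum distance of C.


Weight distribution: A_0 = 1, A_1 = 2, A_2 = 4, A_3 = 6, A_4 = 3. Minimum distance d = 1.

Enumerate all 2^4 = 16 messages m ∈ F_2^4.
For each, compute codeword c = mG in F_2^6, then tally its weight.
  m = 0000 → c = 000000, weight = 0.
  m = 1000 → c = 000100, weight = 1.
  m = 0100 → c = 100011, weight = 3.
  m = 1100 → c = 100111, weight = 4.
  m = 0010 → c = 101100, weight = 3.
  m = 1010 → c = 101000, weight = 2.
  m = 0110 → c = 001111, weight = 4.
  m = 1110 → c = 001011, weight = 3.
  m = 0001 → c = 001001, weight = 2.
  m = 1001 → c = 001101, weight = 3.
  m = 0101 → c = 101010, weight = 3.
  m = 1101 → c = 101110, weight = 4.
  m = 0011 → c = 100101, weight = 3.
  m = 1011 → c = 100001, weight = 2.
  m = 0111 → c = 000110, weight = 2.
  m = 1111 → c = 000010, weight = 1.
Tally weights:
  weight 0: 1 codewords.
  weight 1: 2 codewords.
  weight 2: 4 codewords.
  weight 3: 6 codewords.
  weight 4: 3 codewords.
Minimum distance d = smallest w > 0 with A_w > 0 = 1.
Sanity: Σ A_w = 16 = 2^4 = 16 ✓.


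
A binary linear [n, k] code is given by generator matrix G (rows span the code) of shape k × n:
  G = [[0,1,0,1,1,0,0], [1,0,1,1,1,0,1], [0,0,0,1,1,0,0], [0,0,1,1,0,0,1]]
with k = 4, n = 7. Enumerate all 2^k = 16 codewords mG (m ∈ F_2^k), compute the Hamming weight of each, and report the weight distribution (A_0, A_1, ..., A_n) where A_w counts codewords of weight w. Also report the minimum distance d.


Weight distribution: A_0 = 1, A_1 = 1, A_2 = 3, A_3 = 6, A_4 = 3, A_5 = 1, A_6 = 1. Minimum distance d = 1.

Enumerate all 2^4 = 16 messages m ∈ F_2^4.
For each, compute codeword c = mG in F_2^7, then tally its weight.
  m = 0000 → c = 0000000, weight = 0.
  m = 1000 → c = 0101100, weight = 3.
  m = 0100 → c = 1011101, weight = 5.
  m = 1100 → c = 1110001, weight = 4.
  m = 0010 → c = 0001100, weight = 2.
  m = 1010 → c = 0100000, weight = 1.
  m = 0110 → c = 1010001, weight = 3.
  m = 1110 → c = 1111101, weight = 6.
  m = 0001 → c = 0011001, weight = 3.
  m = 1001 → c = 0110101, weight = 4.
  m = 0101 → c = 1000100, weight = 2.
  m = 1101 → c = 1101000, weight = 3.
  m = 0011 → c = 0010101, weight = 3.
  m = 1011 → c = 0111001, weight = 4.
  m = 0111 → c = 1001000, weight = 2.
  m = 1111 → c = 1100100, weight = 3.
Tally weights:
  weight 0: 1 codewords.
  weight 1: 1 codewords.
  weight 2: 3 codewords.
  weight 3: 6 codewords.
  weight 4: 3 codewords.
  weight 5: 1 codewords.
  weight 6: 1 codewords.
Minimum distance d = smallest w > 0 with A_w > 0 = 1.
Sanity: Σ A_w = 16 = 2^4 = 16 ✓.


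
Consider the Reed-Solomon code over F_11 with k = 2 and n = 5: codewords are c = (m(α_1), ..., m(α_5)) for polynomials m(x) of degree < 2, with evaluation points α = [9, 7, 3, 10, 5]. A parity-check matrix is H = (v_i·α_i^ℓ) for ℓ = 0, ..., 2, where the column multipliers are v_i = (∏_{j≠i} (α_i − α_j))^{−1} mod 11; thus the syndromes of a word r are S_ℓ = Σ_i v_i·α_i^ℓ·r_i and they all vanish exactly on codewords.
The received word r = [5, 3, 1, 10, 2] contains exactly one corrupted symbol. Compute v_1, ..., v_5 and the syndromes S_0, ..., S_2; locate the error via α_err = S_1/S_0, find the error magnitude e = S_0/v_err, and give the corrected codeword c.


S = (8, 6, 10), error at position 1, error magnitude e = 1, c = [4, 3, 1, 10, 2].

Step 1: column multipliers v_i = (∏_{j≠i}(α_i − α_j))^{−1} mod 11.
  i = 1 (α = 9): (9−7)(9−3)(9−10)(9−5) = 2·6·(−1)·4 = −48 ≡ 7, so v_1 = 7^{−1} = 8 (mod 11).
  i = 2 (α = 7): (7−9)(7−3)(7−10)(7−5) = (−2)·4·(−3)·2 = 48 ≡ 4, so v_2 = 4^{−1} = 3 (mod 11).
  i = 3 (α = 3): (3−9)(3−7)(3−10)(3−5) = (−6)·(−4)·(−7)·(−2) = 336 ≡ 6, so v_3 = 6^{−1} = 2 (mod 11).
  i = 4 (α = 10): (10−9)(10−7)(10−3)(10−5) = 1·3·7·5 = 105 ≡ 6, so v_4 = 6^{−1} = 2 (mod 11).
  i = 5 (α = 5): (5−9)(5−7)(5−3)(5−10) = (−4)·(−2)·2·(−5) = −80 ≡ 8, so v_5 = 8^{−1} = 7 (mod 11).
  v = [8, 3, 2, 2, 7].
Step 2: syndromes of r = [5, 3, 1, 10, 2] (all sums mod 11).
  S_0 = Σ v_i r_i = 8·5 + 3·3 + 2·1 + 2·10 + 7·2 = 85 ≡ 8.
  S_1 = Σ v_i α_i r_i = 8·9·5 + 3·7·3 + 2·3·1 + 2·10·10 + 7·5·2 = 699 ≡ 6.
  α_i^2 mod 11 = [4, 5, 9, 1, 3].
  S_2 = Σ v_i α_i^2 r_i = 8·4·5 + 3·5·3 + 2·9·1 + 2·1·10 + 7·3·2 = 285 ≡ 10.
  S = (8, 6, 10) ≠ 0, so r is not a codeword (an error is present).
Step 3: locate the error. For a single error e at position i, S_ℓ = v_i·e·α_i^ℓ, so α_err = S_1/S_0.
  S_0^{−1} = 8^{−1} = 7 (mod 11), so α_err = 6·7 = 42 ≡ 9 = α_1. Error position i = 1.
  Consistency check: S_2/S_1 = 10·2 = 20 ≡ 9 = α_err ✓ (single-error assumption holds).
Step 4: error magnitude e = S_0/v_1 = S_0·∏_{j≠1}(α_1 − α_j) = 8·7 = 56 ≡ 1 (mod 11).
Step 5: correct position 1: c_1 = r_1 − e = 5 − 1 ≡ 4 (mod 11). Hence c = [4, 3, 1, 10, 2].
  Check: interpolating c through the α_i gives m(x) = 5 + 6·x (degree < 2) with m(α_i) = c_i for every i, so c is indeed a codeword.


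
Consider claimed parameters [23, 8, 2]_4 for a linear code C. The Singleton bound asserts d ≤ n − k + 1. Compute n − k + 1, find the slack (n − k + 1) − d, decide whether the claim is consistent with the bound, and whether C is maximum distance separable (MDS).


Singleton RHS = n − k + 1 = 16, slack = 14, bound satisfied, not MDS.

Singleton bound: d ≤ n − k + 1.
Here n = 23, k = 8, so n − k + 1 = 16.
Given d = 2, check d ≤ 16: YES.
Slack = (n − k + 1) − d = 14.
The code is NOT MDS (slack = 14 > 0).
Description: the claimed parameters are [23, 8, 2]_4; such a code would be non-MDS.


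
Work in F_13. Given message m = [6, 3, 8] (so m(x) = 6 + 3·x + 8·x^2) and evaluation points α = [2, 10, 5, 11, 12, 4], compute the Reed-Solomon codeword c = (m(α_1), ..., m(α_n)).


c = [5, 4, 0, 6, 11, 3]

Message polynomial: m(x) = 6 + 3·x + 8·x^2 (mod 13).
For each evaluation point α_i, compute m(α_i) mod 13:
  α_1 = 2: Horner steps 8 → 6 → 5, so m(2) = 5.
  α_2 = 10: Horner steps 8 → 5 → 4, so m(10) = 4.
  α_3 = 5: Horner steps 8 → 4 → 0, so m(5) = 0.
  α_4 = 11: Horner steps 8 → 0 → 6, so m(11) = 6.
  α_5 = 12: Horner steps 8 → 8 → 11, so m(12) = 11.
  α_6 = 4: Horner steps 8 → 9 → 3, so m(4) = 3.
Codeword c = [5, 4, 0, 6, 11, 3] ∈ F_13^6.


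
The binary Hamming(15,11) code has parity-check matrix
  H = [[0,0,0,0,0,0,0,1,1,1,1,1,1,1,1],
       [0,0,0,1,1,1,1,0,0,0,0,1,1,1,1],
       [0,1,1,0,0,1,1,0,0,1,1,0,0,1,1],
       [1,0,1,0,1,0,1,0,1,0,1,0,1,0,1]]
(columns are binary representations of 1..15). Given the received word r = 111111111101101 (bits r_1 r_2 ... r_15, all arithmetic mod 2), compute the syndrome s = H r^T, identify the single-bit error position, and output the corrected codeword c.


s = (0, 1, 0, 1)^T, error position = 5, corrected codeword c = 111101111101101

Compute s = H r^T mod 2 one row at a time:
  s_1 = 1 + 1 + 1 + 0 + 1 + 1 + 0 + 1 = 6 ≡ 0 (mod 2).
  s_2 = 1 + 1 + 1 + 1 + 1 + 1 + 0 + 1 = 7 ≡ 1 (mod 2).
  s_3 = 1 + 1 + 1 + 1 + 1 + 0 + 0 + 1 = 6 ≡ 0 (mod 2).
  s_4 = 1 + 1 + 1 + 1 + 1 + 0 + 1 + 1 = 7 ≡ 1 (mod 2).
s = (0, 1, 0, 1)^T — this equals column 5 of H (binary 0101), so error is at position 5.
Correct: flip bit 5 of r = 111111111101101 to get c = 111101111101101.


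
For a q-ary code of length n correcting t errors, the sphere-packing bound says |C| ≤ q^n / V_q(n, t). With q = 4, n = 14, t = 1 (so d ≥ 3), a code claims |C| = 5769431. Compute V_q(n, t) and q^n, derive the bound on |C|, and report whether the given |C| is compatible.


V_q(n, t) = 43, q^n = 268435456, Hamming bound = 6242685, |C| = 5769431 ≤ bound (satisfied).

Step 1: Compute V_q(n, t) = Σ_{j=0}^1 C(n, j) (q−1)^j.
  j = 0: C(14,0)·(3)^0 = 1·1 = 1.
  j = 1: C(14,1)·(3)^1 = 14·3 = 42.
  V_q(n, t) = 1 + 42 = 43.
Step 2: q^n = 4^14 = 268435456.
Step 3: Hamming bound ⌊q^n / V_q(n,t)⌋ = ⌊268435456/43⌋ = 6242685.
Step 4: Compare |C| = 5769431 to 6242685: satisfied.
The claimed |C| lies below the Hamming bound.


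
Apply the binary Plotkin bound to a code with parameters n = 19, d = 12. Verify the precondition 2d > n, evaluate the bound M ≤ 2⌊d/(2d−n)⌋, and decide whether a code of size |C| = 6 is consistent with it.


Plotkin bound M ≤ 4; given |C| = 6 > bound (violated).

Check applicability: 2d = 24, n = 19.
2d − n = 5 > 0, so Plotkin applies.
Compute d/(2d−n) = 12/5 ≈ 2.4000.
⌊d/(2d−n)⌋ = 2.
Plotkin bound: M ≤ 2·2 = 4.
Given |C| = 6, check: VIOLATED.
This |C| is above the Plotkin bound, so no binary code with n = 19, d = 12 and 6 codewords exists.


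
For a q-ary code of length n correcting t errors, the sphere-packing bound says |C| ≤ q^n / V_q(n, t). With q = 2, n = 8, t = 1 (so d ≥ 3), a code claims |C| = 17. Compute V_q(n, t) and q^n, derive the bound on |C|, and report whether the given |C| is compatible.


V_q(n, t) = 9, q^n = 256, Hamming bound = 28, |C| = 17 ≤ bound (satisfied).

Step 1: Compute V_q(n, t) = Σ_{j=0}^1 C(n, j) (q−1)^j.
  j = 0: C(8,0)·(1)^0 = 1·1 = 1.
  j = 1: C(8,1)·(1)^1 = 8·1 = 8.
  V_q(n, t) = 1 + 8 = 9.
Step 2: q^n = 2^8 = 256.
Step 3: Hamming bound ⌊q^n / V_q(n,t)⌋ = ⌊256/9⌋ = 28.
Step 4: Compare |C| = 17 to 28: satisfied.
The claimed |C| lies below the Hamming bound.


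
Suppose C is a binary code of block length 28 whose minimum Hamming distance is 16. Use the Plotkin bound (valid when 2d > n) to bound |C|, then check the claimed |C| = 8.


Plotkin bound M ≤ 8; given |C| = 8 ≤ bound (satisfied).

Check applicability: 2d = 32, n = 28.
2d − n = 4 > 0, so Plotkin applies.
Compute d/(2d−n) = 16/4 ≈ 4.0000.
⌊d/(2d−n)⌋ = 4.
Plotkin bound: M ≤ 2·4 = 8.
Given |C| = 8, check: satisfied.
This |C| is at the Plotkin bound.


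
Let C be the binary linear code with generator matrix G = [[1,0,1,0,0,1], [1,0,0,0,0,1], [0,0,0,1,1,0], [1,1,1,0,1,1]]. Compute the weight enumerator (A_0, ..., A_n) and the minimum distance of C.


Weight distribution: A_0 = 1, A_1 = 1, A_2 = 4, A_3 = 4, A_4 = 3, A_5 = 3. Minimum distance d = 1.

Enumerate all 2^4 = 16 messages m ∈ F_2^4.
For each, compute codeword c = mG in F_2^6, then tally its weight.
  m = 0000 → c = 000000, weight = 0.
  m = 1000 → c = 101001, weight = 3.
  m = 0100 → c = 100001, weight = 2.
  m = 1100 → c = 001000, weight = 1.
  m = 0010 → c = 000110, weight = 2.
  m = 1010 → c = 101111, weight = 5.
  m = 0110 → c = 100111, weight = 4.
  m = 1110 → c = 001110, weight = 3.
  m = 0001 → c = 111011, weight = 5.
  m = 1001 → c = 010010, weight = 2.
  m = 0101 → c = 011010, weight = 3.
  m = 1101 → c = 110011, weight = 4.
  m = 0011 → c = 111101, weight = 5.
  m = 1011 → c = 010100, weight = 2.
  m = 0111 → c = 011100, weight = 3.
  m = 1111 → c = 110101, weight = 4.
Tally weights:
  weight 0: 1 codewords.
  weight 1: 1 codewords.
  weight 2: 4 codewords.
  weight 3: 4 codewords.
  weight 4: 3 codewords.
  weight 5: 3 codewords.
Minimum distance d = smallest w > 0 with A_w > 0 = 1.
Sanity: Σ A_w = 16 = 2^4 = 16 ✓.


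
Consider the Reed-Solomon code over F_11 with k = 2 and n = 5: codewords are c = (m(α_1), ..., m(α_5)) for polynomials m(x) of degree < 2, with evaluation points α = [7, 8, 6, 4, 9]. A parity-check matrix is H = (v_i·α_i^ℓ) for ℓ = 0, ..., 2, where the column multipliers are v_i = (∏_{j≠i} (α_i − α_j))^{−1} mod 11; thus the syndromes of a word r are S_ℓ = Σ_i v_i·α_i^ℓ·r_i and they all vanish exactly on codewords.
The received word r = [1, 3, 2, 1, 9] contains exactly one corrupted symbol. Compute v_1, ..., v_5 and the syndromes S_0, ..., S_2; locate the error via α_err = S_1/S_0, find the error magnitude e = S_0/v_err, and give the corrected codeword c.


S = (8, 1, 7), error at position 1, error magnitude e = 4, c = [8, 3, 2, 1, 9].

Step 1: column multipliers v_i = (∏_{j≠i}(α_i − α_j))^{−1} mod 11.
  i = 1 (α = 7): (7−8)(7−6)(7−4)(7−9) = (−1)·1·3·(−2) = 6 ≡ 6, so v_1 = 6^{−1} = 2 (mod 11).
  i = 2 (α = 8): (8−7)(8−6)(8−4)(8−9) = 1·2·4·(−1) = −8 ≡ 3, so v_2 = 3^{−1} = 4 (mod 11).
  i = 3 (α = 6): (6−7)(6−8)(6−4)(6−9) = (−1)·(−2)·2·(−3) = −12 ≡ 10, so v_3 = 10^{−1} = 10 (mod 11).
  i = 4 (α = 4): (4−7)(4−8)(4−6)(4−9) = (−3)·(−4)·(−2)·(−5) = 120 ≡ 10, so v_4 = 10^{−1} = 10 (mod 11).
  i = 5 (α = 9): (9−7)(9−8)(9−6)(9−4) = 2·1·3·5 = 30 ≡ 8, so v_5 = 8^{−1} = 7 (mod 11).
  v = [2, 4, 10, 10, 7].
Step 2: syndromes of r = [1, 3, 2, 1, 9] (all sums mod 11).
  S_0 = Σ v_i r_i = 2·1 + 4·3 + 10·2 + 10·1 + 7·9 = 107 ≡ 8.
  S_1 = Σ v_i α_i r_i = 2·7·1 + 4·8·3 + 10·6·2 + 10·4·1 + 7·9·9 = 837 ≡ 1.
  α_i^2 mod 11 = [5, 9, 3, 5, 4].
  S_2 = Σ v_i α_i^2 r_i = 2·5·1 + 4·9·3 + 10·3·2 + 10·5·1 + 7·4·9 = 480 ≡ 7.
  S = (8, 1, 7) ≠ 0, so r is not a codeword (an error is present).
Step 3: locate the error. For a single error e at position i, S_ℓ = v_i·e·α_i^ℓ, so α_err = S_1/S_0.
  S_0^{−1} = 8^{−1} = 7 (mod 11), so α_err = 1·7 = 7 ≡ 7 = α_1. Error position i = 1.
  Consistency check: S_2/S_1 = 7·1 = 7 ≡ 7 = α_err ✓ (single-error assumption holds).
Step 4: error magnitude e = S_0/v_1 = S_0·∏_{j≠1}(α_1 − α_j) = 8·6 = 48 ≡ 4 (mod 11).
Step 5: correct position 1: c_1 = r_1 − e = 1 − 4 ≡ 8 (mod 11). Hence c = [8, 3, 2, 1, 9].
  Check: interpolating c through the α_i gives m(x) = 10 + 6·x (degree < 2) with m(α_i) = c_i for every i, so c is indeed a codeword.


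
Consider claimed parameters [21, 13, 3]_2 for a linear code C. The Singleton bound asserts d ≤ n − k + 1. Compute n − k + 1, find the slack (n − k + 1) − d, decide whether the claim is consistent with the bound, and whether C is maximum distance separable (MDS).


Singleton RHS = n − k + 1 = 9, slack = 6, bound satisfied, not MDS.

Singleton bound: d ≤ n − k + 1.
Here n = 21, k = 13, so n − k + 1 = 9.
Given d = 3, check d ≤ 9: YES.
Slack = (n − k + 1) − d = 6.
The code is NOT MDS (slack = 6 > 0).
Description: the claimed parameters are [21, 13, 3]_2; such a code would be non-MDS.


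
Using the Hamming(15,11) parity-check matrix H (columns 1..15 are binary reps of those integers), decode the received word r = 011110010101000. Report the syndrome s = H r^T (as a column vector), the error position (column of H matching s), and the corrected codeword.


s = (1, 1, 1, 0)^T, error position = 14, corrected codeword c = 011110010101010

Compute s = H r^T mod 2 one row at a time:
  s_1 = 1 + 0 + 1 + 0 + 1 + 0 + 0 + 0 = 3 ≡ 1 (mod 2).
  s_2 = 1 + 1 + 0 + 0 + 1 + 0 + 0 + 0 = 3 ≡ 1 (mod 2).
  s_3 = 1 + 1 + 0 + 0 + 1 + 0 + 0 + 0 = 3 ≡ 1 (mod 2).
  s_4 = 0 + 1 + 1 + 0 + 0 + 0 + 0 + 0 = 2 ≡ 0 (mod 2).
s = (1, 1, 1, 0)^T — this equals column 14 of H (binary 1110), so error is at position 14.
Correct: flip bit 14 of r = 011110010101000 to get c = 011110010101010.


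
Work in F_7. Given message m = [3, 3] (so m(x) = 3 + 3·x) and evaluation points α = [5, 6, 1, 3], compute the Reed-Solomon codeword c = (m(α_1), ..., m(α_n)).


c = [4, 0, 6, 5]

Message polynomial: m(x) = 3 + 3·x (mod 7).
For each evaluation point α_i, compute m(α_i) mod 7:
  α_1 = 5: Horner steps 3 → 4, so m(5) = 4.
  α_2 = 6: Horner steps 3 → 0, so m(6) = 0.
  α_3 = 1: Horner steps 3 → 6, so m(1) = 6.
  α_4 = 3: Horner steps 3 → 5, so m(3) = 5.
Codeword c = [4, 0, 6, 5] ∈ F_7^4.


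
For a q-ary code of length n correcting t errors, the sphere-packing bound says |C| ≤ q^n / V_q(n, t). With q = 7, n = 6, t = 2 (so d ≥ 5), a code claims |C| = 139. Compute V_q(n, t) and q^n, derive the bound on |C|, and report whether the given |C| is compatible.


V_q(n, t) = 577, q^n = 117649, Hamming bound = 203, |C| = 139 ≤ bound (satisfied).

Step 1: Compute V_q(n, t) = Σ_{j=0}^2 C(n, j) (q−1)^j.
  j = 0: C(6,0)·(6)^0 = 1·1 = 1.
  j = 1: C(6,1)·(6)^1 = 6·6 = 36.
  j = 2: C(6,2)·(6)^2 = 15·36 = 540.
  V_q(n, t) = 1 + 36 + 540 = 577.
Step 2: q^n = 7^6 = 117649.
Step 3: Hamming bound ⌊q^n / V_q(n,t)⌋ = ⌊117649/577⌋ = 203.
Step 4: Compare |C| = 139 to 203: satisfied.
The claimed |C| lies below the Hamming bound.


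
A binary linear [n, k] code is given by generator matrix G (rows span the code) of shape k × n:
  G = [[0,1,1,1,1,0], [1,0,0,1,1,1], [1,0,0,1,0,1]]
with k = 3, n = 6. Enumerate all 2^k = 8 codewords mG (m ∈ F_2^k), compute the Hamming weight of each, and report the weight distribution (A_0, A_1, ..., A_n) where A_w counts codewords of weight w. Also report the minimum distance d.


Weight distribution: A_0 = 1, A_1 = 1, A_3 = 2, A_4 = 3, A_5 = 1. Minimum distance d = 1.

Enumerate all 2^3 = 8 messages m ∈ F_2^3.
For each, compute codeword c = mG in F_2^6, then tally its weight.
  m = 000 → c = 000000, weight = 0.
  m = 100 → c = 011110, weight = 4.
  m = 010 → c = 100111, weight = 4.
  m = 110 → c = 111001, weight = 4.
  m = 001 → c = 100101, weight = 3.
  m = 101 → c = 111011, weight = 5.
  m = 011 → c = 000010, weight = 1.
  m = 111 → c = 011100, weight = 3.
Tally weights:
  weight 0: 1 codewords.
  weight 1: 1 codewords.
  weight 3: 2 codewords.
  weight 4: 3 codewords.
  weight 5: 1 codewords.
Minimum distance d = smallest w > 0 with A_w > 0 = 1.
Sanity: Σ A_w = 8 = 2^3 = 8 ✓.


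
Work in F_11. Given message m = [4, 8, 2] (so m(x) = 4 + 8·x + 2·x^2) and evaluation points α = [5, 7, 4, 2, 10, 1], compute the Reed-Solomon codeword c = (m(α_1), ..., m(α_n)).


c = [6, 4, 2, 6, 9, 3]

Message polynomial: m(x) = 4 + 8·x + 2·x^2 (mod 11).
For each evaluation point α_i, compute m(α_i) mod 11:
  α_1 = 5: Horner steps 2 → 7 → 6, so m(5) = 6.
  α_2 = 7: Horner steps 2 → 0 → 4, so m(7) = 4.
  α_3 = 4: Horner steps 2 → 5 → 2, so m(4) = 2.
  α_4 = 2: Horner steps 2 → 1 → 6, so m(2) = 6.
  α_5 = 10: Horner steps 2 → 6 → 9, so m(10) = 9.
  α_6 = 1: Horner steps 2 → 10 → 3, so m(1) = 3.
Codeword c = [6, 4, 2, 6, 9, 3] ∈ F_11^6.


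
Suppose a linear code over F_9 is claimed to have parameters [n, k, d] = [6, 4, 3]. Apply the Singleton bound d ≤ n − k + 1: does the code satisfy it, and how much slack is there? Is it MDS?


Singleton RHS = n − k + 1 = 3, slack = 0, bound satisfied, MDS.

Singleton bound: d ≤ n − k + 1.
Here n = 6, k = 4, so n − k + 1 = 3.
Given d = 3, check d ≤ 3: YES.
Slack = (n − k + 1) − d = 0.
The code is MDS (slack = 0).
Description: the claimed parameters are [6, 4, 3]_9; such a code would be MDS (meets Singleton bound).


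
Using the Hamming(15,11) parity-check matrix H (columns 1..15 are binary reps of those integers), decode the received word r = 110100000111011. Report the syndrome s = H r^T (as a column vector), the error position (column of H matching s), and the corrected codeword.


s = (1, 0, 1, 1)^T, error position = 11, corrected codeword c = 110100000101011

Compute s = H r^T mod 2 one row at a time:
  s_1 = 0 + 0 + 1 + 1 + 1 + 0 + 1 + 1 = 5 ≡ 1 (mod 2).
  s_2 = 1 + 0 + 0 + 0 + 1 + 0 + 1 + 1 = 4 ≡ 0 (mod 2).
  s_3 = 1 + 0 + 0 + 0 + 1 + 1 + 1 + 1 = 5 ≡ 1 (mod 2).
  s_4 = 1 + 0 + 0 + 0 + 0 + 1 + 0 + 1 = 3 ≡ 1 (mod 2).
s = (1, 0, 1, 1)^T — this equals column 11 of H (binary 1011), so error is at position 11.
Correct: flip bit 11 of r = 110100000111011 to get c = 110100000101011.


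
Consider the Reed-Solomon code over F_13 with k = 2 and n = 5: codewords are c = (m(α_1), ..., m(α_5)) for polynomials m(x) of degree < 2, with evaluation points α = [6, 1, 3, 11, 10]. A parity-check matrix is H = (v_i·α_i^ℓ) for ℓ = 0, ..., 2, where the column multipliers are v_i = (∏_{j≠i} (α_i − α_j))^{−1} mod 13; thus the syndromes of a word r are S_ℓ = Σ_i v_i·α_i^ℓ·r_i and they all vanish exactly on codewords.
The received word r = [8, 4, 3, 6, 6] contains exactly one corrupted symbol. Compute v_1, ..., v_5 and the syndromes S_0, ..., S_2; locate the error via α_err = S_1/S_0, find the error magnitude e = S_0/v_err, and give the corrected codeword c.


S = (2, 9, 8), error at position 4, error magnitude e = 7, c = [8, 4, 3, 12, 6].

Step 1: column multipliers v_i = (∏_{j≠i}(α_i − α_j))^{−1} mod 13.
  i = 1 (α = 6): (6−1)(6−3)(6−11)(6−10) = 5·3·(−5)·(−4) = 300 ≡ 1, so v_1 = 1^{−1} = 1 (mod 13).
  i = 2 (α = 1): (1−6)(1−3)(1−11)(1−10) = (−5)·(−2)·(−10)·(−9) = 900 ≡ 3, so v_2 = 3^{−1} = 9 (mod 13).
  i = 3 (α = 3): (3−6)(3−1)(3−11)(3−10) = (−3)·2·(−8)·(−7) = −336 ≡ 2, so v_3 = 2^{−1} = 7 (mod 13).
  i = 4 (α = 11): (11−6)(11−1)(11−3)(11−10) = 5·10·8·1 = 400 ≡ 10, so v_4 = 10^{−1} = 4 (mod 13).
  i = 5 (α = 10): (10−6)(10−1)(10−3)(10−11) = 4·9·7·(−1) = −252 ≡ 8, so v_5 = 8^{−1} = 5 (mod 13).
  v = [1, 9, 7, 4, 5].
Step 2: syndromes of r = [8, 4, 3, 6, 6] (all sums mod 13).
  S_0 = Σ v_i r_i = 1·8 + 9·4 + 7·3 + 4·6 + 5·6 = 119 ≡ 2.
  S_1 = Σ v_i α_i r_i = 1·6·8 + 9·1·4 + 7·3·3 + 4·11·6 + 5·10·6 = 711 ≡ 9.
  α_i^2 mod 13 = [10, 1, 9, 4, 9].
  S_2 = Σ v_i α_i^2 r_i = 1·10·8 + 9·1·4 + 7·9·3 + 4·4·6 + 5·9·6 = 671 ≡ 8.
  S = (2, 9, 8) ≠ 0, so r is not a codeword (an error is present).
Step 3: locate the error. For a single error e at position i, S_ℓ = v_i·e·α_i^ℓ, so α_err = S_1/S_0.
  S_0^{−1} = 2^{−1} = 7 (mod 13), so α_err = 9·7 = 63 ≡ 11 = α_4. Error position i = 4.
  Consistency check: S_2/S_1 = 8·3 = 24 ≡ 11 = α_err ✓ (single-error assumption holds).
Step 4: error magnitude e = S_0/v_4 = S_0·∏_{j≠4}(α_4 − α_j) = 2·10 = 20 ≡ 7 (mod 13).
Step 5: correct position 4: c_4 = r_4 − e = 6 − 7 ≡ 12 (mod 13). Hence c = [8, 4, 3, 12, 6].
  Check: interpolating c through the α_i gives m(x) = 11 + 6·x (degree < 2) with m(α_i) = c_i for every i, so c is indeed a codeword.


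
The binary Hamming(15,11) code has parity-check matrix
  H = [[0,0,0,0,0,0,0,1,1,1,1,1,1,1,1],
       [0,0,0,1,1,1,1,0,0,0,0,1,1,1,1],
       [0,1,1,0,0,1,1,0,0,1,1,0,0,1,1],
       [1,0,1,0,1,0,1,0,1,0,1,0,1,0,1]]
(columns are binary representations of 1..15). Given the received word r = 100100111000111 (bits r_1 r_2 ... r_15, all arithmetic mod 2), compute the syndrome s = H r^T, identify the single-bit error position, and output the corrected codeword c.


s = (1, 1, 1, 1)^T, error position = 15, corrected codeword c = 100100111000110

Compute s = H r^T mod 2 one row at a time:
  s_1 = 1 + 1 + 0 + 0 + 0 + 1 + 1 + 1 = 5 ≡ 1 (mod 2).
  s_2 = 1 + 0 + 0 + 1 + 0 + 1 + 1 + 1 = 5 ≡ 1 (mod 2).
  s_3 = 0 + 0 + 0 + 1 + 0 + 0 + 1 + 1 = 3 ≡ 1 (mod 2).
  s_4 = 1 + 0 + 0 + 1 + 1 + 0 + 1 + 1 = 5 ≡ 1 (mod 2).
s = (1, 1, 1, 1)^T — this equals column 15 of H (binary 1111), so error is at position 15.
Correct: flip bit 15 of r = 100100111000111 to get c = 100100111000110.


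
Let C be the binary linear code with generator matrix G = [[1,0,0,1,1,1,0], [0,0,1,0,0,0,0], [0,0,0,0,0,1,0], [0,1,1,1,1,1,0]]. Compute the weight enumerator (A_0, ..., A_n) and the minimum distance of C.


Weight distribution: A_0 = 1, A_1 = 2, A_2 = 2, A_3 = 4, A_4 = 5, A_5 = 2. Minimum distance d = 1.

Enumerate all 2^4 = 16 messages m ∈ F_2^4.
For each, compute codeword c = mG in F_2^7, then tally its weight.
  m = 0000 → c = 0000000, weight = 0.
  m = 1000 → c = 1001110, weight = 4.
  m = 0100 → c = 0010000, weight = 1.
  m = 1100 → c = 1011110, weight = 5.
  m = 0010 → c = 0000010, weight = 1.
  m = 1010 → c = 1001100, weight = 3.
  m = 0110 → c = 0010010, weight = 2.
  m = 1110 → c = 1011100, weight = 4.
  m = 0001 → c = 0111110, weight = 5.
  m = 1001 → c = 1110000, weight = 3.
  m = 0101 → c = 0101110, weight = 4.
  m = 1101 → c = 1100000, weight = 2.
  m = 0011 → c = 0111100, weight = 4.
  m = 1011 → c = 1110010, weight = 4.
  m = 0111 → c = 0101100, weight = 3.
  m = 1111 → c = 1100010, weight = 3.
Tally weights:
  weight 0: 1 codewords.
  weight 1: 2 codewords.
  weight 2: 2 codewords.
  weight 3: 4 codewords.
  weight 4: 5 codewords.
  weight 5: 2 codewords.
Minimum distance d = smallest w > 0 with A_w > 0 = 1.
Sanity: Σ A_w = 16 = 2^4 = 16 ✓.


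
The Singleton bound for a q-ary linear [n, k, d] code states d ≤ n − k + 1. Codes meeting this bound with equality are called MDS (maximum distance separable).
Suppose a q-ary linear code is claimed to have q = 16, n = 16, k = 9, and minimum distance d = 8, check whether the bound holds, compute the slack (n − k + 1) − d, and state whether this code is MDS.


Singleton RHS = n − k + 1 = 8, slack = 0, bound satisfied, MDS.

Singleton bound: d ≤ n − k + 1.
Here n = 16, k = 9, so n − k + 1 = 8.
Given d = 8, check d ≤ 8: YES.
Slack = (n − k + 1) − d = 0.
The code is MDS (slack = 0).
Description: the claimed parameters are [16, 9, 8]_16; such a code would be MDS (meets Singleton bound).


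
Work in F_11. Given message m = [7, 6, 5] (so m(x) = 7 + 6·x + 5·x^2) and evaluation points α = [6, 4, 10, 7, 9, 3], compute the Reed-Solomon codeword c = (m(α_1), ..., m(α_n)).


c = [3, 1, 6, 8, 4, 4]

Message polynomial: m(x) = 7 + 6·x + 5·x^2 (mod 11).
For each evaluation point α_i, compute m(α_i) mod 11:
  α_1 = 6: Horner steps 5 → 3 → 3, so m(6) = 3.
  α_2 = 4: Horner steps 5 → 4 → 1, so m(4) = 1.
  α_3 = 10: Horner steps 5 → 1 → 6, so m(10) = 6.
  α_4 = 7: Horner steps 5 → 8 → 8, so m(7) = 8.
  α_5 = 9: Horner steps 5 → 7 → 4, so m(9) = 4.
  α_6 = 3: Horner steps 5 → 10 → 4, so m(3) = 4.
Codeword c = [3, 1, 6, 8, 4, 4] ∈ F_11^6.


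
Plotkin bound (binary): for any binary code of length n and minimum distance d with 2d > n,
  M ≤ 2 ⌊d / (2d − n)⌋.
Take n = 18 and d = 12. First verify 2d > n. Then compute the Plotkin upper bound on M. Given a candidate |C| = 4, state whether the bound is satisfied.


Plotkin bound M ≤ 4; given |C| = 4 ≤ bound (satisfied).

Check applicability: 2d = 24, n = 18.
2d − n = 6 > 0, so Plotkin applies.
Compute d/(2d−n) = 12/6 ≈ 2.0000.
⌊d/(2d−n)⌋ = 2.
Plotkin bound: M ≤ 2·2 = 4.
Given |C| = 4, check: satisfied.
This |C| is at the Plotkin bound.


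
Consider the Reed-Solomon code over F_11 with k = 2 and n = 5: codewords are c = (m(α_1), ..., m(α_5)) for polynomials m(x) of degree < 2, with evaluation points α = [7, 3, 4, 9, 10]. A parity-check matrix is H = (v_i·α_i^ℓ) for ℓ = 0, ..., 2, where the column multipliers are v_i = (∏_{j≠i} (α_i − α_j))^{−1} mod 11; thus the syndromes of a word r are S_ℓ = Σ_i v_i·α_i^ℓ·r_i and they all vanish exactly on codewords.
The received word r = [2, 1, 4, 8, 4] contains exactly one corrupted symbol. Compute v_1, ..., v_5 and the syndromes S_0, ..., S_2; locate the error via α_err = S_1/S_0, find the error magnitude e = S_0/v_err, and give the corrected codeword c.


S = (3, 8, 3), error at position 5, error magnitude e = 4, c = [2, 1, 4, 8, 0].

Step 1: column multipliers v_i = (∏_{j≠i}(α_i − α_j))^{−1} mod 11.
  i = 1 (α = 7): (7−3)(7−4)(7−9)(7−10) = 4·3·(−2)·(−3) = 72 ≡ 6, so v_1 = 6^{−1} = 2 (mod 11).
  i = 2 (α = 3): (3−7)(3−4)(3−9)(3−10) = (−4)·(−1)·(−6)·(−7) = 168 ≡ 3, so v_2 = 3^{−1} = 4 (mod 11).
  i = 3 (α = 4): (4−7)(4−3)(4−9)(4−10) = (−3)·1·(−5)·(−6) = −90 ≡ 9, so v_3 = 9^{−1} = 5 (mod 11).
  i = 4 (α = 9): (9−7)(9−3)(9−4)(9−10) = 2·6·5·(−1) = −60 ≡ 6, so v_4 = 6^{−1} = 2 (mod 11).
  i = 5 (α = 10): (10−7)(10−3)(10−4)(10−9) = 3·7·6·1 = 126 ≡ 5, so v_5 = 5^{−1} = 9 (mod 11).
  v = [2, 4, 5, 2, 9].
Step 2: syndromes of r = [2, 1, 4, 8, 4] (all sums mod 11).
  S_0 = Σ v_i r_i = 2·2 + 4·1 + 5·4 + 2·8 + 9·4 = 80 ≡ 3.
  S_1 = Σ v_i α_i r_i = 2·7·2 + 4·3·1 + 5·4·4 + 2·9·8 + 9·10·4 = 624 ≡ 8.
  α_i^2 mod 11 = [5, 9, 5, 4, 1].
  S_2 = Σ v_i α_i^2 r_i = 2·5·2 + 4·9·1 + 5·5·4 + 2·4·8 + 9·1·4 = 256 ≡ 3.
  S = (3, 8, 3) ≠ 0, so r is not a codeword (an error is present).
Step 3: locate the error. For a single error e at position i, S_ℓ = v_i·e·α_i^ℓ, so α_err = S_1/S_0.
  S_0^{−1} = 3^{−1} = 4 (mod 11), so α_err = 8·4 = 32 ≡ 10 = α_5. Error position i = 5.
  Consistency check: S_2/S_1 = 3·7 = 21 ≡ 10 = α_err ✓ (single-error assumption holds).
Step 4: error magnitude e = S_0/v_5 = S_0·∏_{j≠5}(α_5 − α_j) = 3·5 = 15 ≡ 4 (mod 11).
Step 5: correct position 5: c_5 = r_5 − e = 4 − 4 ≡ 0 (mod 11). Hence c = [2, 1, 4, 8, 0].
  Check: interpolating c through the α_i gives m(x) = 3 + 3·x (degree < 2) with m(α_i) = c_i for every i, so c is indeed a codeword.
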